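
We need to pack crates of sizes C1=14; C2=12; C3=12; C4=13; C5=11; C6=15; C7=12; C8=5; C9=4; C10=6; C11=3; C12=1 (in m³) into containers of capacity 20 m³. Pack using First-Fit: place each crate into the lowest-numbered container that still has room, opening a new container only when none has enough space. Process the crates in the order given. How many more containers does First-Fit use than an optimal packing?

First-Fit: [14,5,1] [12,4,3] [12,6] [13] [11] [15] [12] → 7 containers.
7 crates exceed 10 m³ (half the capacity), and no two of those can share a container, so at least 7 containers are needed.
So 7 is already optimal.

0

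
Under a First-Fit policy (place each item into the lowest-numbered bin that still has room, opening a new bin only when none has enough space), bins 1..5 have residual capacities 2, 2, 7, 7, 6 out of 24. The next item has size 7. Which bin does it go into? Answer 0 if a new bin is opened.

3

Bins with room: bin 3 (7), bin 4 (7).
The first with room is bin 3.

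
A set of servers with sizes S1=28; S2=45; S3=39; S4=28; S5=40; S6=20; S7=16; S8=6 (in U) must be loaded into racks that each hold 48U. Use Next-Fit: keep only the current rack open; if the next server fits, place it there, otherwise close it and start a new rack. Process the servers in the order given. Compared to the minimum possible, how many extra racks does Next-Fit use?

1

Next-Fit: [28] [45] [39] [28] [40] [20,16,6] → 6 racks.
Total size 222U; any packing needs at least ⌈222/48⌉ = 5 racks.
An optimal packing achieves that bound: [45] [40,6] [39] [28,20] [28,16] → 5 racks.
Excess: 6 − 5 = 1.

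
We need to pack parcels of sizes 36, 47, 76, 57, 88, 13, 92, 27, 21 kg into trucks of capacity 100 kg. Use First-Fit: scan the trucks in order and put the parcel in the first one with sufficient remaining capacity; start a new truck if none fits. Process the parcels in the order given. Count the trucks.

5

Put 36 kg in truck 1; 64 kg remain.
Put 47 kg in truck 1; 17 kg remain.
Put 76 kg in truck 2; 24 kg remain.
Put 57 kg in truck 3; 43 kg remain.
Put 88 kg in truck 4; 12 kg remain.
Put 13 kg in truck 1; 4 kg remain.
Put 92 kg in truck 5; 8 kg remain.
Put 27 kg in truck 3; 16 kg remain.
Put 21 kg in truck 2; 3 kg remain.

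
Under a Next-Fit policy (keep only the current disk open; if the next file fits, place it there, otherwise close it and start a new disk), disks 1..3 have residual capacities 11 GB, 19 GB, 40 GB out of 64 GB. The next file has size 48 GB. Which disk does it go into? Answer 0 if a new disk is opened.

Next-Fit only looks at disk 3, which has 40 GB free.
48 GB does not fit, so a new disk is opened.

0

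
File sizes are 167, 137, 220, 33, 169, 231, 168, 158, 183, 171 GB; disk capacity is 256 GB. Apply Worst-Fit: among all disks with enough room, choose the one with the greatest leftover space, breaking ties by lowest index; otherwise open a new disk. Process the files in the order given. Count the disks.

disk 1: place 167 GB, 89 GB left
disk 2: place 137 GB, 119 GB left
disk 3: place 220 GB, 36 GB left
disk 2: place 33 GB, 86 GB left
disk 4: place 169 GB, 87 GB left
disk 5: place 231 GB, 25 GB left
disk 6: place 168 GB, 88 GB left
disk 7: place 158 GB, 98 GB left
disk 8: place 183 GB, 73 GB left
disk 9: place 171 GB, 85 GB left
Final disks: [167] [137,33] [220] [169] [231] [168] [158] [183] [171].

9 disks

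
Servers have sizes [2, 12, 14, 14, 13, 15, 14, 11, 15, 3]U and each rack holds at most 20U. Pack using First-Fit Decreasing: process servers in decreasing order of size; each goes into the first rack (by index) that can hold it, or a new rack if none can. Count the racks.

8

Sorted descending: 15, 15, 14, 14, 14, 13, 12, 11, 3, 2.
rack 1: place 15U, 5U left
rack 2: place 15U, 5U left
rack 3: place 14U, 6U left
rack 4: place 14U, 6U left
rack 5: place 14U, 6U left
rack 6: place 13U, 7U left
rack 7: place 12U, 8U left
rack 8: place 11U, 9U left
rack 1: place 3U, 2U left
rack 1: place 2U, 0U left
Final racks: [15,3,2] [15] [14] [14] [14] [13] [12] [11].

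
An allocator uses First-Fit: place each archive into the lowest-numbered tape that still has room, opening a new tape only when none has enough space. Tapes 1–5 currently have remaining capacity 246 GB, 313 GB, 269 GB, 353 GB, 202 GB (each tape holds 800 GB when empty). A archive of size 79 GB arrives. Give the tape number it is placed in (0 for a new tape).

Tapes with room: tape 1 (246 GB), tape 2 (313 GB), tape 3 (269 GB), tape 4 (353 GB), tape 5 (202 GB).
The first with room is tape 1.

1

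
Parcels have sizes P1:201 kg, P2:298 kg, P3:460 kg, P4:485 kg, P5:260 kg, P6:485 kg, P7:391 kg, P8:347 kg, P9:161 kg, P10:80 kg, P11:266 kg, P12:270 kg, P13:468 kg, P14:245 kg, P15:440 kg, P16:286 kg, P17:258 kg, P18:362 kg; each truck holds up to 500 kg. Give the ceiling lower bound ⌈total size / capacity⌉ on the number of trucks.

Total size = 201 + 298 + 460 + 485 + 260 + 485 + 391 + 347 + 161 + 80 + 266 + 270 + 468 + 245 + 440 + 286 + 258 + 362 = 5763 kg.
⌈5763 / 500⌉ = 12.

12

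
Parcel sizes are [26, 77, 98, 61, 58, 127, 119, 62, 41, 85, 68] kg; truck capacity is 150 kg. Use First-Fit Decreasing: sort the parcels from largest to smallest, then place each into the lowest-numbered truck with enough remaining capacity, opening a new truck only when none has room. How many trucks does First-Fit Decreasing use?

6

Sorted descending: 127, 119, 98, 85, 77, 68, 62, 61, 58, 41, 26.
Put 127 kg in truck 1; 23 kg remain.
Put 119 kg in truck 2; 31 kg remain.
Put 98 kg in truck 3; 52 kg remain.
Put 85 kg in truck 4; 65 kg remain.
Put 77 kg in truck 5; 73 kg remain.
Put 68 kg in truck 5; 5 kg remain.
Put 62 kg in truck 4; 3 kg remain.
Put 61 kg in truck 6; 89 kg remain.
Put 58 kg in truck 6; 31 kg remain.
Put 41 kg in truck 3; 11 kg remain.
Put 26 kg in truck 2; 5 kg remain.
Final trucks: [127] [119,26] [98,41] [85,62] [77,68] [61,58].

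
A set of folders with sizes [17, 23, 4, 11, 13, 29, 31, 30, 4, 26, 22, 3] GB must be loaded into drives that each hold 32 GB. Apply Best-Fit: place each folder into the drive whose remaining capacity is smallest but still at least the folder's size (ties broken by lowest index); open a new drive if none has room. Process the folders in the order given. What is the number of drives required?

8

17 GB → drive 1 (remaining 15 GB)
23 GB → drive 2 (remaining 9 GB)
4 GB → drive 2 (remaining 5 GB)
11 GB → drive 1 (remaining 4 GB)
13 GB → drive 3 (remaining 19 GB)
29 GB → drive 4 (remaining 3 GB)
31 GB → drive 5 (remaining 1 GB)
30 GB → drive 6 (remaining 2 GB)
4 GB → drive 1 (remaining 0 GB)
26 GB → drive 7 (remaining 6 GB)
22 GB → drive 8 (remaining 10 GB)
3 GB → drive 4 (remaining 0 GB)
Final drives: [17,11,4] [23,4] [13] [29,3] [31] [30] [26] [22].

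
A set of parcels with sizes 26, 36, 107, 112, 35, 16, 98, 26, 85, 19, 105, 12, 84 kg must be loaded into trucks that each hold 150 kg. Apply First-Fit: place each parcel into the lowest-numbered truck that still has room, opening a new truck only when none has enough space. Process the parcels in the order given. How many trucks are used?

7

Put 26 kg in truck 1; 124 kg remain.
Put 36 kg in truck 1; 88 kg remain.
Put 107 kg in truck 2; 43 kg remain.
Put 112 kg in truck 3; 38 kg remain.
Put 35 kg in truck 1; 53 kg remain.
Put 16 kg in truck 1; 37 kg remain.
Put 98 kg in truck 4; 52 kg remain.
Put 26 kg in truck 1; 11 kg remain.
Put 85 kg in truck 5; 65 kg remain.
Put 19 kg in truck 2; 24 kg remain.
Put 105 kg in truck 6; 45 kg remain.
Put 12 kg in truck 2; 12 kg remain.
Put 84 kg in truck 7; 66 kg remain.
Final trucks: [26,36,35,16,26] [107,19,12] [112] [98] [85] [105] [84].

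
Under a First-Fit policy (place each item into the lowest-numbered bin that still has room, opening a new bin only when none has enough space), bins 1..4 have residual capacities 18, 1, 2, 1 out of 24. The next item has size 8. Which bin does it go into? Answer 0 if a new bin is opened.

Bins with room: bin 1 (18).
The first with room is bin 1.

1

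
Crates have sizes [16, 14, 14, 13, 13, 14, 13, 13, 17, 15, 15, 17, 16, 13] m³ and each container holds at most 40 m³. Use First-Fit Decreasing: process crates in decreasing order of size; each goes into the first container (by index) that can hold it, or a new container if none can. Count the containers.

Sorted descending: 17, 17, 16, 16, 15, 15, 14, 14, 14, 13, 13, 13, 13, 13.
17 m³ → container 1 (remaining 23 m³)
17 m³ → container 1 (remaining 6 m³)
16 m³ → container 2 (remaining 24 m³)
16 m³ → container 2 (remaining 8 m³)
15 m³ → container 3 (remaining 25 m³)
15 m³ → container 3 (remaining 10 m³)
14 m³ → container 4 (remaining 26 m³)
14 m³ → container 4 (remaining 12 m³)
14 m³ → container 5 (remaining 26 m³)
13 m³ → container 5 (remaining 13 m³)
13 m³ → container 5 (remaining 0 m³)
13 m³ → container 6 (remaining 27 m³)
13 m³ → container 6 (remaining 14 m³)
13 m³ → container 6 (remaining 1 m³)

6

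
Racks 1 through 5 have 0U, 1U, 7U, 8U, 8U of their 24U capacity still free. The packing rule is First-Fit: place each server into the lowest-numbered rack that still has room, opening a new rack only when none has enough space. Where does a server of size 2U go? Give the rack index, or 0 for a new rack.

Racks with room: rack 3 (7U), rack 4 (8U), rack 5 (8U).
The first with room is rack 3.

3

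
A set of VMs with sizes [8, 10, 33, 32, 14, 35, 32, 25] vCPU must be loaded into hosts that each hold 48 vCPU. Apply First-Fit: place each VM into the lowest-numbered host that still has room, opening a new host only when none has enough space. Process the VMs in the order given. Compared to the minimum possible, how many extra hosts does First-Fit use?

First-Fit: [8,10,14] [33] [32] [35] [32] [25] → 6 hosts.
5 VMs exceed 24 vCPU (half the capacity), and no two of those can share a host, so at least 5 hosts are needed.
An optimal packing achieves that bound: [35,10] [33,14] [32,8] [32] [25] → 5 hosts.
Excess: 6 − 5 = 1.

1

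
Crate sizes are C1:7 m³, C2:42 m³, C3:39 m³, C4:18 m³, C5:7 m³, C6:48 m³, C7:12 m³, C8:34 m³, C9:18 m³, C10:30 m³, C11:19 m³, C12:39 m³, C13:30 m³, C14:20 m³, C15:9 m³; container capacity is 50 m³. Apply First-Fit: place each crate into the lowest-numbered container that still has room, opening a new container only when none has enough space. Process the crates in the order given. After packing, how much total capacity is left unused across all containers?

Put C1 (7 m³) in container 1; 43 m³ remain.
Put C2 (42 m³) in container 1; 1 m³ remain.
Put C3 (39 m³) in container 2; 11 m³ remain.
Put C4 (18 m³) in container 3; 32 m³ remain.
Put C5 (7 m³) in container 2; 4 m³ remain.
Put C6 (48 m³) in container 4; 2 m³ remain.
Put C7 (12 m³) in container 3; 20 m³ remain.
Put C8 (34 m³) in container 5; 16 m³ remain.
Put C9 (18 m³) in container 3; 2 m³ remain.
Put C10 (30 m³) in container 6; 20 m³ remain.
Put C11 (19 m³) in container 6; 1 m³ remain.
Put C12 (39 m³) in container 7; 11 m³ remain.
Put C13 (30 m³) in container 8; 20 m³ remain.
Put C14 (20 m³) in container 8; 0 m³ remain.
Put C15 (9 m³) in container 5; 7 m³ remain.
8 containers × 50 m³ = 400 m³; used 372 m³; unused 28 m³.

28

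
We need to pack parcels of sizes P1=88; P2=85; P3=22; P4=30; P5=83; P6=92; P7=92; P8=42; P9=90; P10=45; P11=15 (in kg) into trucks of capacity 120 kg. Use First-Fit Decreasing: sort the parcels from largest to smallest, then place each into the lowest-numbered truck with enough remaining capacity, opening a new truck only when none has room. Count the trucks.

Sorted descending: 92, 92, 90, 88, 85, 83, 45, 42, 30, 22, 15.
92 kg → truck 1 (remaining 28 kg)
92 kg → truck 2 (remaining 28 kg)
90 kg → truck 3 (remaining 30 kg)
88 kg → truck 4 (remaining 32 kg)
85 kg → truck 5 (remaining 35 kg)
83 kg → truck 6 (remaining 37 kg)
45 kg → truck 7 (remaining 75 kg)
42 kg → truck 7 (remaining 33 kg)
30 kg → truck 3 (remaining 0 kg)
22 kg → truck 1 (remaining 6 kg)
15 kg → truck 2 (remaining 13 kg)
Final trucks: [92,22] [92,15] [90,30] [88] [85] [83] [45,42].

7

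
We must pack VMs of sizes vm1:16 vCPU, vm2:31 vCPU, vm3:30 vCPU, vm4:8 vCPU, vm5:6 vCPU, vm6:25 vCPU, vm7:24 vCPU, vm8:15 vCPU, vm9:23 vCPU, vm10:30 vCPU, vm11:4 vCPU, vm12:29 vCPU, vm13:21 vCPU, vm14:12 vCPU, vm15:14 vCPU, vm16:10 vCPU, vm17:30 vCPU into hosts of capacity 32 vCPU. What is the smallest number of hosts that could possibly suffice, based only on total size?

11

Total size = 16 + 31 + 30 + 8 + 6 + 25 + 24 + 15 + 23 + 30 + 4 + 29 + 21 + 12 + 14 + 10 + 30 = 328 vCPU.
⌈328 / 32⌉ = 11.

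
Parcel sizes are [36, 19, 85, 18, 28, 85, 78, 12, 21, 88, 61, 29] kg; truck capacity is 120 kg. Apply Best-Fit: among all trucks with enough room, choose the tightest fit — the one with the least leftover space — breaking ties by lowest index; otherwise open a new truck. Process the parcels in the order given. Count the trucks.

36 kg → truck 1 (remaining 84 kg)
19 kg → truck 1 (remaining 65 kg)
85 kg → truck 2 (remaining 35 kg)
18 kg → truck 2 (remaining 17 kg)
28 kg → truck 1 (remaining 37 kg)
85 kg → truck 3 (remaining 35 kg)
78 kg → truck 4 (remaining 42 kg)
12 kg → truck 2 (remaining 5 kg)
21 kg → truck 3 (remaining 14 kg)
88 kg → truck 5 (remaining 32 kg)
61 kg → truck 6 (remaining 59 kg)
29 kg → truck 5 (remaining 3 kg)

6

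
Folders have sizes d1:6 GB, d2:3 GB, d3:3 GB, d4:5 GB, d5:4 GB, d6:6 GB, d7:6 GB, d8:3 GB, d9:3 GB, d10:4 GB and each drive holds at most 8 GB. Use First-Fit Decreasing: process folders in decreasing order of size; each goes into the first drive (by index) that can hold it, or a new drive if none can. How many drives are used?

7 drives

Sorted descending: 6, 6, 6, 5, 4, 4, 3, 3, 3, 3.
Put 6 GB in drive 1; 2 GB remain.
Put 6 GB in drive 2; 2 GB remain.
Put 6 GB in drive 3; 2 GB remain.
Put 5 GB in drive 4; 3 GB remain.
Put 4 GB in drive 5; 4 GB remain.
Put 4 GB in drive 5; 0 GB remain.
Put 3 GB in drive 4; 0 GB remain.
Put 3 GB in drive 6; 5 GB remain.
Put 3 GB in drive 6; 2 GB remain.
Put 3 GB in drive 7; 5 GB remain.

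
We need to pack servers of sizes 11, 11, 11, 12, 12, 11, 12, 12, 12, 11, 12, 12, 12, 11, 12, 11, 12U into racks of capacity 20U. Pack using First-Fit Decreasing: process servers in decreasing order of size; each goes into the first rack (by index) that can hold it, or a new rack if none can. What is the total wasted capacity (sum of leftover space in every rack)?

Sorted descending: 12, 12, 12, 12, 12, 12, 12, 12, 12, 12, 11, 11, 11, 11, 11, 11, 11.
rack 1: place 12U, 8U left
rack 2: place 12U, 8U left
rack 3: place 12U, 8U left
rack 4: place 12U, 8U left
rack 5: place 12U, 8U left
rack 6: place 12U, 8U left
rack 7: place 12U, 8U left
rack 8: place 12U, 8U left
rack 9: place 12U, 8U left
rack 10: place 12U, 8U left
rack 11: place 11U, 9U left
rack 12: place 11U, 9U left
rack 13: place 11U, 9U left
rack 14: place 11U, 9U left
rack 15: place 11U, 9U left
rack 16: place 11U, 9U left
rack 17: place 11U, 9U left
17 racks × 20U = 340U; used 197U; unused 143U.

143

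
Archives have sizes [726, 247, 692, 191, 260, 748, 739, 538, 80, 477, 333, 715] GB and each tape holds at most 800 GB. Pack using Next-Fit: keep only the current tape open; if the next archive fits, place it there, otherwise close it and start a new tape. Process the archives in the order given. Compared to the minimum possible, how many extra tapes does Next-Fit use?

Next-Fit: [726] [247] [692] [191,260] [748] [739] [538,80] [477] [333] [715] → 10 tapes.
Total size 5746 GB; any packing needs at least ⌈5746/800⌉ = 8 tapes.
An optimal packing achieves that bound: [748] [739] [726] [715,80] [692] [538,260] [477,247] [333,191] → 8 tapes.
Excess: 10 − 8 = 2.

2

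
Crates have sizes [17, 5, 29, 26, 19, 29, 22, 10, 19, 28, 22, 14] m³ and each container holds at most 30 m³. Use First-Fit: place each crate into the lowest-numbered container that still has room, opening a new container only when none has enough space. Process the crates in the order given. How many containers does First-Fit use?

10 containers

17 m³ → container 1 (remaining 13 m³)
5 m³ → container 1 (remaining 8 m³)
29 m³ → container 2 (remaining 1 m³)
26 m³ → container 3 (remaining 4 m³)
19 m³ → container 4 (remaining 11 m³)
29 m³ → container 5 (remaining 1 m³)
22 m³ → container 6 (remaining 8 m³)
10 m³ → container 4 (remaining 1 m³)
19 m³ → container 7 (remaining 11 m³)
28 m³ → container 8 (remaining 2 m³)
22 m³ → container 9 (remaining 8 m³)
14 m³ → container 10 (remaining 16 m³)
Final containers: [17,5] [29] [26] [19,10] [29] [22] [19] [28] [22] [14].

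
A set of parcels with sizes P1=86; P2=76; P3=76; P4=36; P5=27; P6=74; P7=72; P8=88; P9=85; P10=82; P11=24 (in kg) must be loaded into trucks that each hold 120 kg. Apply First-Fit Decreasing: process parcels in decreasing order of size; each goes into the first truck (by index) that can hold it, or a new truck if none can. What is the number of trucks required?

Sorted descending: 88, 86, 85, 82, 76, 76, 74, 72, 36, 27, 24.
Put 88 kg in truck 1; 32 kg remain.
Put 86 kg in truck 2; 34 kg remain.
Put 85 kg in truck 3; 35 kg remain.
Put 82 kg in truck 4; 38 kg remain.
Put 76 kg in truck 5; 44 kg remain.
Put 76 kg in truck 6; 44 kg remain.
Put 74 kg in truck 7; 46 kg remain.
Put 72 kg in truck 8; 48 kg remain.
Put 36 kg in truck 4; 2 kg remain.
Put 27 kg in truck 1; 5 kg remain.
Put 24 kg in truck 2; 10 kg remain.
Final trucks: [88,27] [86,24] [85] [82,36] [76] [76] [74] [72].

8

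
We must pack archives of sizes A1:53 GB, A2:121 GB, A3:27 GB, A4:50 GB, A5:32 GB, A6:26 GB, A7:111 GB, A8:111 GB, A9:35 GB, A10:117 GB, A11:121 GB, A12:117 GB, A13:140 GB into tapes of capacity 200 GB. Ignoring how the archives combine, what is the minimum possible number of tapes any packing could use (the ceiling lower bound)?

6

Total size = 53 + 121 + 27 + 50 + 32 + 26 + 111 + 111 + 35 + 117 + 121 + 117 + 140 = 1061 GB.
⌈1061 / 200⌉ = 6.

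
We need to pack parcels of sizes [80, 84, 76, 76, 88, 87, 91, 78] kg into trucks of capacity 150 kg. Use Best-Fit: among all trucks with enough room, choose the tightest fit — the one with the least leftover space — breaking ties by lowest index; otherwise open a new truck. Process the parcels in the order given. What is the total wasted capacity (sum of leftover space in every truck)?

540

truck 1: place 80 kg, 70 kg left
truck 2: place 84 kg, 66 kg left
truck 3: place 76 kg, 74 kg left
truck 4: place 76 kg, 74 kg left
truck 5: place 88 kg, 62 kg left
truck 6: place 87 kg, 63 kg left
truck 7: place 91 kg, 59 kg left
truck 8: place 78 kg, 72 kg left
8 trucks × 150 kg = 1200 kg; used 660 kg; unused 540 kg.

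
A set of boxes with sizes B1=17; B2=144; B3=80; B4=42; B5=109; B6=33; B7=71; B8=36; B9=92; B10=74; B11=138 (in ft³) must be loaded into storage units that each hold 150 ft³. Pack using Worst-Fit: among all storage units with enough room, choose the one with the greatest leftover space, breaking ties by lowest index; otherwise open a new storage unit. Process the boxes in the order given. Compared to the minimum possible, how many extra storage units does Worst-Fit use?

1

Worst-Fit: [17,80,42] [144] [109,33] [71,36] [92] [74] [138] → 7 storage units.
Total size 836 ft³; any packing needs at least ⌈836/150⌉ = 6 storage units.
An optimal packing achieves that bound: [144] [138] [109,36] [92,42] [80,33,17] [74,71] → 6 storage units.
Excess: 7 − 6 = 1.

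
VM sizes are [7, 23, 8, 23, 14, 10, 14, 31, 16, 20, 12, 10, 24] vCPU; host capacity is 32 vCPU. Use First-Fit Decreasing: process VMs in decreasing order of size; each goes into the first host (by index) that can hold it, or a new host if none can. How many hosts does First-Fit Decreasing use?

Sorted descending: 31, 24, 23, 23, 20, 16, 14, 14, 12, 10, 10, 8, 7.
host 1: place 31 vCPU, 1 vCPU left
host 2: place 24 vCPU, 8 vCPU left
host 3: place 23 vCPU, 9 vCPU left
host 4: place 23 vCPU, 9 vCPU left
host 5: place 20 vCPU, 12 vCPU left
host 6: place 16 vCPU, 16 vCPU left
host 6: place 14 vCPU, 2 vCPU left
host 7: place 14 vCPU, 18 vCPU left
host 5: place 12 vCPU, 0 vCPU left
host 7: place 10 vCPU, 8 vCPU left
host 8: place 10 vCPU, 22 vCPU left
host 2: place 8 vCPU, 0 vCPU left
host 3: place 7 vCPU, 2 vCPU left
Final hosts: [31] [24,8] [23,7] [23] [20,12] [16,14] [14,10] [10].

8 hosts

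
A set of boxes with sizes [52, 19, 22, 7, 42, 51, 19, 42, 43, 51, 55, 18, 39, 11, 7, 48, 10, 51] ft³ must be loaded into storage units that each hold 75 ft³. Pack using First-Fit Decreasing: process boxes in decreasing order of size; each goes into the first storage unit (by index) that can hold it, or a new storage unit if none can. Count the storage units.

Sorted descending: 55, 52, 51, 51, 51, 48, 43, 42, 42, 39, 22, 19, 19, 18, 11, 10, 7, 7.
55 ft³ → storage unit 1 (remaining 20 ft³)
52 ft³ → storage unit 2 (remaining 23 ft³)
51 ft³ → storage unit 3 (remaining 24 ft³)
51 ft³ → storage unit 4 (remaining 24 ft³)
51 ft³ → storage unit 5 (remaining 24 ft³)
48 ft³ → storage unit 6 (remaining 27 ft³)
43 ft³ → storage unit 7 (remaining 32 ft³)
42 ft³ → storage unit 8 (remaining 33 ft³)
42 ft³ → storage unit 9 (remaining 33 ft³)
39 ft³ → storage unit 10 (remaining 36 ft³)
22 ft³ → storage unit 2 (remaining 1 ft³)
19 ft³ → storage unit 1 (remaining 1 ft³)
19 ft³ → storage unit 3 (remaining 5 ft³)
18 ft³ → storage unit 4 (remaining 6 ft³)
11 ft³ → storage unit 5 (remaining 13 ft³)
10 ft³ → storage unit 5 (remaining 3 ft³)
7 ft³ → storage unit 6 (remaining 20 ft³)
7 ft³ → storage unit 6 (remaining 13 ft³)
Final storage units: [55,19] [52,22] [51,19] [51,18] [51,11,10] [48,7,7] [43] [42] [42] [39].

10 storage units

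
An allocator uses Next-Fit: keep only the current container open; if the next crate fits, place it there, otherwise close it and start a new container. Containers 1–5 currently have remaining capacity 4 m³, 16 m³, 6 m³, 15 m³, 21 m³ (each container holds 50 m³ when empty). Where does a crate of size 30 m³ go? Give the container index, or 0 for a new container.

0

Next-Fit only looks at container 5, which has 21 m³ free.
30 m³ does not fit, so a new container is opened.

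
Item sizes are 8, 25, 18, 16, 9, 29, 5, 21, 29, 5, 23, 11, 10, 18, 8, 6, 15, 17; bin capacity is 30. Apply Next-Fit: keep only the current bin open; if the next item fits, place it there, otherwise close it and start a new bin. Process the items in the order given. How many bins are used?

12

bin 1: place 8, 22 left
bin 2: place 25, 5 left
bin 3: place 18, 12 left
bin 4: place 16, 14 left
bin 4: place 9, 5 left
bin 5: place 29, 1 left
bin 6: place 5, 25 left
bin 6: place 21, 4 left
bin 7: place 29, 1 left
bin 8: place 5, 25 left
bin 8: place 23, 2 left
bin 9: place 11, 19 left
bin 9: place 10, 9 left
bin 10: place 18, 12 left
bin 10: place 8, 4 left
bin 11: place 6, 24 left
bin 11: place 15, 9 left
bin 12: place 17, 13 left
Final bins: [8] [25] [18] [16,9] [29] [5,21] [29] [5,23] [11,10] [18,8] [6,15] [17].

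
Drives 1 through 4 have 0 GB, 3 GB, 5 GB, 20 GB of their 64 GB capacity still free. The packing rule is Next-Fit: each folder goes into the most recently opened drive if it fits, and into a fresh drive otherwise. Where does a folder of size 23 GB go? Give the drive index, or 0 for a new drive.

Next-Fit only looks at drive 4, which has 20 GB free.
23 GB does not fit, so a new drive is opened.

0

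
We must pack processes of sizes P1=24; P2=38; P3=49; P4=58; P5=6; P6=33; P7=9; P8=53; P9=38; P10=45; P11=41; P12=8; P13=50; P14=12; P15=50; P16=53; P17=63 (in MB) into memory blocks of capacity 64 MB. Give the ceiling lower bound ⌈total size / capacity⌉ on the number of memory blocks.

Total size = 24 + 38 + 49 + 58 + 6 + 33 + 9 + 53 + 38 + 45 + 41 + 8 + 50 + 12 + 50 + 53 + 63 = 630 MB.
⌈630 / 64⌉ = 10.

10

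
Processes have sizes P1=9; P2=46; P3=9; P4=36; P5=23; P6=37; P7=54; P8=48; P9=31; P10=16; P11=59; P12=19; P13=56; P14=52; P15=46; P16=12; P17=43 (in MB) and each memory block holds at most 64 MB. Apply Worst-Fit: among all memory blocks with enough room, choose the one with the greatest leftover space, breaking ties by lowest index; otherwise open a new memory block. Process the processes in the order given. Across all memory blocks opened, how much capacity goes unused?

108

P1 (9 MB) → memory block 1 (remaining 55 MB)
P2 (46 MB) → memory block 1 (remaining 9 MB)
P3 (9 MB) → memory block 1 (remaining 0 MB)
P4 (36 MB) → memory block 2 (remaining 28 MB)
P5 (23 MB) → memory block 2 (remaining 5 MB)
P6 (37 MB) → memory block 3 (remaining 27 MB)
P7 (54 MB) → memory block 4 (remaining 10 MB)
P8 (48 MB) → memory block 5 (remaining 16 MB)
P9 (31 MB) → memory block 6 (remaining 33 MB)
P10 (16 MB) → memory block 6 (remaining 17 MB)
P11 (59 MB) → memory block 7 (remaining 5 MB)
P12 (19 MB) → memory block 3 (remaining 8 MB)
P13 (56 MB) → memory block 8 (remaining 8 MB)
P14 (52 MB) → memory block 9 (remaining 12 MB)
P15 (46 MB) → memory block 10 (remaining 18 MB)
P16 (12 MB) → memory block 10 (remaining 6 MB)
P17 (43 MB) → memory block 11 (remaining 21 MB)
11 memory blocks × 64 MB = 704 MB; used 596 MB; unused 108 MB.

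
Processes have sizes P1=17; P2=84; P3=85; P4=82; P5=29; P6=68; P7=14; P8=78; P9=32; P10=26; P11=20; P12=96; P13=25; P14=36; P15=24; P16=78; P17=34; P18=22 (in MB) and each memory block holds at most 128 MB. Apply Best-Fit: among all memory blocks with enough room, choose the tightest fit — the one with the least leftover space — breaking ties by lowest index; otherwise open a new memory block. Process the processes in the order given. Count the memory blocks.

memory block 1: place P1 (17 MB), 111 MB left
memory block 1: place P2 (84 MB), 27 MB left
memory block 2: place P3 (85 MB), 43 MB left
memory block 3: place P4 (82 MB), 46 MB left
memory block 2: place P5 (29 MB), 14 MB left
memory block 4: place P6 (68 MB), 60 MB left
memory block 2: place P7 (14 MB), 0 MB left
memory block 5: place P8 (78 MB), 50 MB left
memory block 3: place P9 (32 MB), 14 MB left
memory block 1: place P10 (26 MB), 1 MB left
memory block 5: place P11 (20 MB), 30 MB left
memory block 6: place P12 (96 MB), 32 MB left
memory block 5: place P13 (25 MB), 5 MB left
memory block 4: place P14 (36 MB), 24 MB left
memory block 4: place P15 (24 MB), 0 MB left
memory block 7: place P16 (78 MB), 50 MB left
memory block 7: place P17 (34 MB), 16 MB left
memory block 6: place P18 (22 MB), 10 MB left
Final memory blocks: [17,84,26] [85,29,14] [82,32] [68,36,24] [78,20,25] [96,22] [78,34].

7 memory blocks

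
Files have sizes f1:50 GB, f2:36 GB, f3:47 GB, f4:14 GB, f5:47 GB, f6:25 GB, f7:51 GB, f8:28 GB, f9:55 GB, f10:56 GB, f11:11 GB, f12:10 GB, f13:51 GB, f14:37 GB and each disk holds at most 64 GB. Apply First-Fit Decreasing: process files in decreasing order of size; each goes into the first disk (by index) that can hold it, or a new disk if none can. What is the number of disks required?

Sorted descending: 56, 55, 51, 51, 50, 47, 47, 37, 36, 28, 25, 14, 11, 10.
Put 56 GB in disk 1; 8 GB remain.
Put 55 GB in disk 2; 9 GB remain.
Put 51 GB in disk 3; 13 GB remain.
Put 51 GB in disk 4; 13 GB remain.
Put 50 GB in disk 5; 14 GB remain.
Put 47 GB in disk 6; 17 GB remain.
Put 47 GB in disk 7; 17 GB remain.
Put 37 GB in disk 8; 27 GB remain.
Put 36 GB in disk 9; 28 GB remain.
Put 28 GB in disk 9; 0 GB remain.
Put 25 GB in disk 8; 2 GB remain.
Put 14 GB in disk 5; 0 GB remain.
Put 11 GB in disk 3; 2 GB remain.
Put 10 GB in disk 4; 3 GB remain.

9 disks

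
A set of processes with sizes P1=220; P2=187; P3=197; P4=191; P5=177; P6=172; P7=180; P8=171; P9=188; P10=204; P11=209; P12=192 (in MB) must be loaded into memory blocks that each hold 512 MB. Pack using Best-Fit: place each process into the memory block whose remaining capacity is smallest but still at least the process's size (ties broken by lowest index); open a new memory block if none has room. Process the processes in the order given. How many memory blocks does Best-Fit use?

6 memory blocks

Put P1 (220 MB) in memory block 1; 292 MB remain.
Put P2 (187 MB) in memory block 1; 105 MB remain.
Put P3 (197 MB) in memory block 2; 315 MB remain.
Put P4 (191 MB) in memory block 2; 124 MB remain.
Put P5 (177 MB) in memory block 3; 335 MB remain.
Put P6 (172 MB) in memory block 3; 163 MB remain.
Put P7 (180 MB) in memory block 4; 332 MB remain.
Put P8 (171 MB) in memory block 4; 161 MB remain.
Put P9 (188 MB) in memory block 5; 324 MB remain.
Put P10 (204 MB) in memory block 5; 120 MB remain.
Put P11 (209 MB) in memory block 6; 303 MB remain.
Put P12 (192 MB) in memory block 6; 111 MB remain.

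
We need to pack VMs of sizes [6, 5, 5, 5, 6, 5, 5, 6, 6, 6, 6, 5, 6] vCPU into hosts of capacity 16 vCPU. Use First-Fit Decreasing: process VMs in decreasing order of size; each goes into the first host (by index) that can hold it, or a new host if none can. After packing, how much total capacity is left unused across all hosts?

Sorted descending: 6, 6, 6, 6, 6, 6, 6, 5, 5, 5, 5, 5, 5.
6 vCPU → host 1 (remaining 10 vCPU)
6 vCPU → host 1 (remaining 4 vCPU)
6 vCPU → host 2 (remaining 10 vCPU)
6 vCPU → host 2 (remaining 4 vCPU)
6 vCPU → host 3 (remaining 10 vCPU)
6 vCPU → host 3 (remaining 4 vCPU)
6 vCPU → host 4 (remaining 10 vCPU)
5 vCPU → host 4 (remaining 5 vCPU)
5 vCPU → host 4 (remaining 0 vCPU)
5 vCPU → host 5 (remaining 11 vCPU)
5 vCPU → host 5 (remaining 6 vCPU)
5 vCPU → host 5 (remaining 1 vCPU)
5 vCPU → host 6 (remaining 11 vCPU)
6 hosts × 16 vCPU = 96 vCPU; used 72 vCPU; unused 24 vCPU.

24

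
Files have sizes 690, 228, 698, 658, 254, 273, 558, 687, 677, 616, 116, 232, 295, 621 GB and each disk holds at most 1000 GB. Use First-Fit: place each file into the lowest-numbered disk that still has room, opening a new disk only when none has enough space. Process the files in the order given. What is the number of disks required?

disk 1: place 690 GB, 310 GB left
disk 1: place 228 GB, 82 GB left
disk 2: place 698 GB, 302 GB left
disk 3: place 658 GB, 342 GB left
disk 2: place 254 GB, 48 GB left
disk 3: place 273 GB, 69 GB left
disk 4: place 558 GB, 442 GB left
disk 5: place 687 GB, 313 GB left
disk 6: place 677 GB, 323 GB left
disk 7: place 616 GB, 384 GB left
disk 4: place 116 GB, 326 GB left
disk 4: place 232 GB, 94 GB left
disk 5: place 295 GB, 18 GB left
disk 8: place 621 GB, 379 GB left
Final disks: [690,228] [698,254] [658,273] [558,116,232] [687,295] [677] [616] [621].

8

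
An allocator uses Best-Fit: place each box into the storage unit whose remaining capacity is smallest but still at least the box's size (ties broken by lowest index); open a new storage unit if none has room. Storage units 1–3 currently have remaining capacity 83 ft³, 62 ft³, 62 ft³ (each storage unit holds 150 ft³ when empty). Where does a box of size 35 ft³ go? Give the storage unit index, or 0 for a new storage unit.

2

Storage units with room: storage unit 1 (83 ft³), storage unit 2 (62 ft³), storage unit 3 (62 ft³).
Tightest fit is storage unit 2 with 62 ft³ free.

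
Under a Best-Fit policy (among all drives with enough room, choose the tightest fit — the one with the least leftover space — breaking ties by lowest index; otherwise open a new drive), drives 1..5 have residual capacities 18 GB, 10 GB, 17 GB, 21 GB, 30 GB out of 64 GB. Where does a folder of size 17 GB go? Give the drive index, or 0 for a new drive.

Drives with room: drive 1 (18 GB), drive 3 (17 GB), drive 4 (21 GB), drive 5 (30 GB).
Tightest fit is drive 3 with 17 GB free.

3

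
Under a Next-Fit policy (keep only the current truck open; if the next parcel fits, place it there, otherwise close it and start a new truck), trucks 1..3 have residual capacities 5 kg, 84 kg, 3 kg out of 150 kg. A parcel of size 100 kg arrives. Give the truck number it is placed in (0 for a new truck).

0

Next-Fit only looks at truck 3, which has 3 kg free.
100 kg does not fit, so a new truck is opened.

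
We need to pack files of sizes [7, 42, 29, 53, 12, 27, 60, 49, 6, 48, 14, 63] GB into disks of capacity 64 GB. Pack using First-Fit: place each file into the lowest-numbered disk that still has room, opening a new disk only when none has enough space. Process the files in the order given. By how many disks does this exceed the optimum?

0

First-Fit: [7,42,12] [29,27,6] [53] [60] [49,14] [48] [63] → 7 disks.
Total size 410 GB; any packing needs at least ⌈410/64⌉ = 7 disks.
So 7 is already optimal.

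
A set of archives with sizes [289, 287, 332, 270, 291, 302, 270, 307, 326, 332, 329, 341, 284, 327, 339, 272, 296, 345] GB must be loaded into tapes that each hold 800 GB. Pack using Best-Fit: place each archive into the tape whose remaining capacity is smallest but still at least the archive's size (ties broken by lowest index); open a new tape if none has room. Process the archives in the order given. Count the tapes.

289 GB → tape 1 (remaining 511 GB)
287 GB → tape 1 (remaining 224 GB)
332 GB → tape 2 (remaining 468 GB)
270 GB → tape 2 (remaining 198 GB)
291 GB → tape 3 (remaining 509 GB)
302 GB → tape 3 (remaining 207 GB)
270 GB → tape 4 (remaining 530 GB)
307 GB → tape 4 (remaining 223 GB)
326 GB → tape 5 (remaining 474 GB)
332 GB → tape 5 (remaining 142 GB)
329 GB → tape 6 (remaining 471 GB)
341 GB → tape 6 (remaining 130 GB)
284 GB → tape 7 (remaining 516 GB)
327 GB → tape 7 (remaining 189 GB)
339 GB → tape 8 (remaining 461 GB)
272 GB → tape 8 (remaining 189 GB)
296 GB → tape 9 (remaining 504 GB)
345 GB → tape 9 (remaining 159 GB)
Final tapes: [289,287] [332,270] [291,302] [270,307] [326,332] [329,341] [284,327] [339,272] [296,345].

9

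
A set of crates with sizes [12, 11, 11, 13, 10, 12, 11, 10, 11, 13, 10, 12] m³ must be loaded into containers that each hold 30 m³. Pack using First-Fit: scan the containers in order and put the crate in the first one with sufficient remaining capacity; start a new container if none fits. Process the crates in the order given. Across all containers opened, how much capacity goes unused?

44

Put 12 m³ in container 1; 18 m³ remain.
Put 11 m³ in container 1; 7 m³ remain.
Put 11 m³ in container 2; 19 m³ remain.
Put 13 m³ in container 2; 6 m³ remain.
Put 10 m³ in container 3; 20 m³ remain.
Put 12 m³ in container 3; 8 m³ remain.
Put 11 m³ in container 4; 19 m³ remain.
Put 10 m³ in container 4; 9 m³ remain.
Put 11 m³ in container 5; 19 m³ remain.
Put 13 m³ in container 5; 6 m³ remain.
Put 10 m³ in container 6; 20 m³ remain.
Put 12 m³ in container 6; 8 m³ remain.
6 containers × 30 m³ = 180 m³; used 136 m³; unused 44 m³.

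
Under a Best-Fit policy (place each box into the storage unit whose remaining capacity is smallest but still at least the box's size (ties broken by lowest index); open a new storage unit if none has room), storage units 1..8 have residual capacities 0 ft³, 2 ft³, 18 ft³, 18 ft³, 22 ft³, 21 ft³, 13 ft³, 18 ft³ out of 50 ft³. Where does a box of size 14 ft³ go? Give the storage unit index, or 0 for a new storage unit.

Storage units with room: storage unit 3 (18 ft³), storage unit 4 (18 ft³), storage unit 5 (22 ft³), storage unit 6 (21 ft³), storage unit 8 (18 ft³).
Tightest fit is storage unit 3 with 18 ft³ free.

3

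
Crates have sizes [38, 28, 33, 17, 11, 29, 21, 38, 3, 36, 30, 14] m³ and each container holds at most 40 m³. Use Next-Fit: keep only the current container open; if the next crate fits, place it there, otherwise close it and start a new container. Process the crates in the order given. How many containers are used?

Put 38 m³ in container 1; 2 m³ remain.
Put 28 m³ in container 2; 12 m³ remain.
Put 33 m³ in container 3; 7 m³ remain.
Put 17 m³ in container 4; 23 m³ remain.
Put 11 m³ in container 4; 12 m³ remain.
Put 29 m³ in container 5; 11 m³ remain.
Put 21 m³ in container 6; 19 m³ remain.
Put 38 m³ in container 7; 2 m³ remain.
Put 3 m³ in container 8; 37 m³ remain.
Put 36 m³ in container 8; 1 m³ remain.
Put 30 m³ in container 9; 10 m³ remain.
Put 14 m³ in container 10; 26 m³ remain.
Final containers: [38] [28] [33] [17,11] [29] [21] [38] [3,36] [30] [14].

10 containers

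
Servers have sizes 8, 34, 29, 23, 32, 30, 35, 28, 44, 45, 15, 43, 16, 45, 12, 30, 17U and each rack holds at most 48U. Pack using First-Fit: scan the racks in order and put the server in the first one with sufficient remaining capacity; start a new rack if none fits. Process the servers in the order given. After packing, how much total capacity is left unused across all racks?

90

Put 8U in rack 1; 40U remain.
Put 34U in rack 1; 6U remain.
Put 29U in rack 2; 19U remain.
Put 23U in rack 3; 25U remain.
Put 32U in rack 4; 16U remain.
Put 30U in rack 5; 18U remain.
Put 35U in rack 6; 13U remain.
Put 28U in rack 7; 20U remain.
Put 44U in rack 8; 4U remain.
Put 45U in rack 9; 3U remain.
Put 15U in rack 2; 4U remain.
Put 43U in rack 10; 5U remain.
Put 16U in rack 3; 9U remain.
Put 45U in rack 11; 3U remain.
Put 12U in rack 4; 4U remain.
Put 30U in rack 12; 18U remain.
Put 17U in rack 5; 1U remain.
12 racks × 48U = 576U; used 486U; unused 90U.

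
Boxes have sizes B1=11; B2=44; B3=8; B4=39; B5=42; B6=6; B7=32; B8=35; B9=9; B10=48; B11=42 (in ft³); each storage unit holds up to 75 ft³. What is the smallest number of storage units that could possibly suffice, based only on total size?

5

Total size = 11 + 44 + 8 + 39 + 42 + 6 + 32 + 35 + 9 + 48 + 42 = 316 ft³.
⌈316 / 75⌉ = 5.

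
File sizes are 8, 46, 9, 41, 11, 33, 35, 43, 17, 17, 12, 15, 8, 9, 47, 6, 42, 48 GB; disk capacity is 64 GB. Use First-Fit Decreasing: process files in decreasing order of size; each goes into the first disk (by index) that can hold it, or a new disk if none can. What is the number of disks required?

Sorted descending: 48, 47, 46, 43, 42, 41, 35, 33, 17, 17, 15, 12, 11, 9, 9, 8, 8, 6.
Put 48 GB in disk 1; 16 GB remain.
Put 47 GB in disk 2; 17 GB remain.
Put 46 GB in disk 3; 18 GB remain.
Put 43 GB in disk 4; 21 GB remain.
Put 42 GB in disk 5; 22 GB remain.
Put 41 GB in disk 6; 23 GB remain.
Put 35 GB in disk 7; 29 GB remain.
Put 33 GB in disk 8; 31 GB remain.
Put 17 GB in disk 2; 0 GB remain.
Put 17 GB in disk 3; 1 GB remain.
Put 15 GB in disk 1; 1 GB remain.
Put 12 GB in disk 4; 9 GB remain.
Put 11 GB in disk 5; 11 GB remain.
Put 9 GB in disk 4; 0 GB remain.
Put 9 GB in disk 5; 2 GB remain.
Put 8 GB in disk 6; 15 GB remain.
Put 8 GB in disk 6; 7 GB remain.
Put 6 GB in disk 6; 1 GB remain.

8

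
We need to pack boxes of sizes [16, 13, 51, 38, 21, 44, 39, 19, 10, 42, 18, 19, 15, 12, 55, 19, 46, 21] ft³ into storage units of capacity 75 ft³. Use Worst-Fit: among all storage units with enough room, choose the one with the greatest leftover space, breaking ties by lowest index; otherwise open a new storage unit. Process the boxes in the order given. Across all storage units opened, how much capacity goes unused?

27

16 ft³ → storage unit 1 (remaining 59 ft³)
13 ft³ → storage unit 1 (remaining 46 ft³)
51 ft³ → storage unit 2 (remaining 24 ft³)
38 ft³ → storage unit 1 (remaining 8 ft³)
21 ft³ → storage unit 2 (remaining 3 ft³)
44 ft³ → storage unit 3 (remaining 31 ft³)
39 ft³ → storage unit 4 (remaining 36 ft³)
19 ft³ → storage unit 4 (remaining 17 ft³)
10 ft³ → storage unit 3 (remaining 21 ft³)
42 ft³ → storage unit 5 (remaining 33 ft³)
18 ft³ → storage unit 5 (remaining 15 ft³)
19 ft³ → storage unit 3 (remaining 2 ft³)
15 ft³ → storage unit 4 (remaining 2 ft³)
12 ft³ → storage unit 5 (remaining 3 ft³)
55 ft³ → storage unit 6 (remaining 20 ft³)
19 ft³ → storage unit 6 (remaining 1 ft³)
46 ft³ → storage unit 7 (remaining 29 ft³)
21 ft³ → storage unit 7 (remaining 8 ft³)
7 storage units × 75 ft³ = 525 ft³; used 498 ft³; unused 27 ft³.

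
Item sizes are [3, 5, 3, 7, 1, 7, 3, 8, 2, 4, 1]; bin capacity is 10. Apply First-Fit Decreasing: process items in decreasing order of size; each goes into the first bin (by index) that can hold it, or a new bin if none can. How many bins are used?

5 bins

Sorted descending: 8, 7, 7, 5, 4, 3, 3, 3, 2, 1, 1.
Put 8 in bin 1; 2 remain.
Put 7 in bin 2; 3 remain.
Put 7 in bin 3; 3 remain.
Put 5 in bin 4; 5 remain.
Put 4 in bin 4; 1 remain.
Put 3 in bin 2; 0 remain.
Put 3 in bin 3; 0 remain.
Put 3 in bin 5; 7 remain.
Put 2 in bin 1; 0 remain.
Put 1 in bin 4; 0 remain.
Put 1 in bin 5; 6 remain.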